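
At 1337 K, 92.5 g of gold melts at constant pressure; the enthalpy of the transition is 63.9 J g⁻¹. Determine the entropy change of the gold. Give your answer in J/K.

ΔS = 4.42 J/K

Heat absorbed by the substance: Q = mL = 92.5 × 63.9 = 5910.75 J.
At constant T, ΔS = Q_rev/T = 5910.75 / 1337 = 4.42 J/K.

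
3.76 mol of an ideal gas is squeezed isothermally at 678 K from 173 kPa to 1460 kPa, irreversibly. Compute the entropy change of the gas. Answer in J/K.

Entropy is a state function, so ΔS_gas depends only on the end states.
For an isothermal ideal gas ΔS_gas = nR ln(P₁/P₂) = 3.76 × 8.314 × ln(173/1460) = -66.7 J/K.

ΔS_gas = -66.7 J/K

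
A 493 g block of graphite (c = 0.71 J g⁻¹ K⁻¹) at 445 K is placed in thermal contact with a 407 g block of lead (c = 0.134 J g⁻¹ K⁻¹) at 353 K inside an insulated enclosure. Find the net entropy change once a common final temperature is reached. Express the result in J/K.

ΔS_total = 1.2 J/K

Energy balance: T_f = (m₁c₁T₁ + m₂c₂T₂)/(m₁c₁ + m₂c₂) = 432.6 K.
ΔS₁ = m₁c₁ ln(T_f/T₁) = 350.03 × ln(432.6/445) = -9.894 J/K.
ΔS₂ = m₂c₂ ln(T_f/T₂) = 54.538 × ln(432.6/353) = 11.09 J/K.
ΔS_total = -9.894 + 11.09 = 1.2 J/K.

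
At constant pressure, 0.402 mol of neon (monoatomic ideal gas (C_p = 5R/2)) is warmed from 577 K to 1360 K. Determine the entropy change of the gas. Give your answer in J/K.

ΔS = 7.16 J/K

At constant pressure, ΔS = nC_p ln(T₂/T₁) with C_p = 5R/2 = 20.79 J mol⁻¹ K⁻¹.
ΔS = 0.402 × 20.79 × ln(1360/577) = 7.16 J/K.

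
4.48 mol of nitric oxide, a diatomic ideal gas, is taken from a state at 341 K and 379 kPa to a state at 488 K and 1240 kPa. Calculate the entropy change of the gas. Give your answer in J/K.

ΔS = 2.58 J/K

ΔS = nC_p ln(T₂/T₁) − nR ln(P₂/P₁), with C_p = 7R/2 = 29.1 J mol⁻¹ K⁻¹ for a diatomic ideal gas.
ΔS = 4.48 × [29.1 × ln(488/341) − 8.314 × ln(1240/379)] = 2.58 J/K.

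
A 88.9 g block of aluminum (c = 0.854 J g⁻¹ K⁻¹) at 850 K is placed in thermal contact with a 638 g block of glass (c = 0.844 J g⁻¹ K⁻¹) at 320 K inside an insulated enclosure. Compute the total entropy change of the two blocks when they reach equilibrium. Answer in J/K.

Energy balance: T_f = (m₁c₁T₁ + m₂c₂T₂)/(m₁c₁ + m₂c₂) = 385.49 K.
ΔS₁ = m₁c₁ ln(T_f/T₁) = 75.9206 × ln(385.49/850) = -60.032 J/K.
ΔS₂ = m₂c₂ ln(T_f/T₂) = 538.472 × ln(385.49/320) = 100.26 J/K.
ΔS_total = -60.032 + 100.26 = 40.2 J/K.

ΔS_total = 40.2 J/K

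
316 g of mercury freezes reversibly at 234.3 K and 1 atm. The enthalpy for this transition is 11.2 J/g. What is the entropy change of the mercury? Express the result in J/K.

Heat released by the substance: Q = −mL = −316 × 11.2 = −3539.2 J.
At constant T, ΔS = Q_rev/T = −3539.2 / 234.3 = -15.1 J/K.

ΔS = -15.1 J/K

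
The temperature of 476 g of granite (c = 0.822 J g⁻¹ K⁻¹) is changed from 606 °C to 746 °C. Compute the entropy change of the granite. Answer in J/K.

ΔS = 57.8 J/K

In kelvin: T₁ = 879.15 K, T₂ = 1019.15 K. ΔS = ∫dQ_rev/T = m c ln(T₂/T₁) = 476 × 0.822 × ln(1019.15/879.15) = 57.8 J/K.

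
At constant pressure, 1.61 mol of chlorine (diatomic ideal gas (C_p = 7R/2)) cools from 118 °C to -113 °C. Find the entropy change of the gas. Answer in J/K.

In kelvin: T₁ = 391.15 K, T₂ = 160.15 K. At constant pressure, ΔS = nC_p ln(T₂/T₁) with C_p = 7R/2 = 29.1 J mol⁻¹ K⁻¹.
ΔS = 1.61 × 29.1 × ln(160.15/391.15) = -41.8 J/K.

ΔS = -41.8 J/K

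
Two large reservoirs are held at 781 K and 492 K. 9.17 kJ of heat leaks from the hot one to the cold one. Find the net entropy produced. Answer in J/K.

ΔS_total = 6.9 J/K

ΔS_hot = −Q/T_H = −9170/781 = -11.74 J/K and ΔS_cold = +Q/T_C = 9170/492 = 18.64 J/K.
ΔS_total = -11.74 + 18.64 = 6.9 J/K, positive as the second law requires.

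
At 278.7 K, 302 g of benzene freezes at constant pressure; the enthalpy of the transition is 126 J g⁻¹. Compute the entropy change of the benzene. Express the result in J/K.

Heat released by the substance: Q = −mL = −302 × 126 = −38052 J.
At constant T, ΔS = Q_rev/T = −38052 / 278.7 = -137 J/K.

ΔS = -137 J/K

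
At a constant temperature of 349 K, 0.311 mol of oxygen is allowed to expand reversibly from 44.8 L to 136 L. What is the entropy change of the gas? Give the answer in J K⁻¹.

For an isothermal ideal gas ΔS_gas = nR ln(V₂/V₁) = 0.311 × 8.314 × ln(136/44.8) = 2.87 J/K.

ΔS_gas = 2.87 J/K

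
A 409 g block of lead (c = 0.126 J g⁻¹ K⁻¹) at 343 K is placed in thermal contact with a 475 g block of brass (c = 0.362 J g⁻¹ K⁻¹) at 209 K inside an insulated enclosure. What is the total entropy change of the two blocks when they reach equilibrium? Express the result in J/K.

ΔS_total = 5.29 J/K

Energy balance: T_f = (m₁c₁T₁ + m₂c₂T₂)/(m₁c₁ + m₂c₂) = 239.9 K.
ΔS₁ = m₁c₁ ln(T_f/T₁) = 51.534 × ln(239.9/343) = -18.42 J/K.
ΔS₂ = m₂c₂ ln(T_f/T₂) = 171.95 × ln(239.9/209) = 23.71 J/K.
ΔS_total = -18.42 + 23.71 = 5.29 J/K.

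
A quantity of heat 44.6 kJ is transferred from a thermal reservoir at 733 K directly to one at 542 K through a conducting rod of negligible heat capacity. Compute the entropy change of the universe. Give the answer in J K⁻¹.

ΔS_hot = −Q/T_H = −44600/733 = -60.85 J/K and ΔS_cold = +Q/T_C = 44600/542 = 82.29 J/K.
ΔS_total = -60.85 + 82.29 = 21.4 J/K, positive as the second law requires.

ΔS_total = 21.4 J/K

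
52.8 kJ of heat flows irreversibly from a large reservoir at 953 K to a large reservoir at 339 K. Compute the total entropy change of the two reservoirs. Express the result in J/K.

ΔS_total = 100 J/K

ΔS_hot = −Q/T_H = −52800/953 = -55.4 J/K and ΔS_cold = +Q/T_C = 52800/339 = 155.8 J/K.
ΔS_total = -55.4 + 155.8 = 100 J/K, positive as the second law requires.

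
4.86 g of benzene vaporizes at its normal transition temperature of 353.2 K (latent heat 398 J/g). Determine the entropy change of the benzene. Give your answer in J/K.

Heat absorbed by the substance: Q = mL = 4.86 × 398 = 1934.28 J.
At constant T, ΔS = Q_rev/T = 1934.28 / 353.2 = 5.48 J/K.

ΔS = 5.48 J/K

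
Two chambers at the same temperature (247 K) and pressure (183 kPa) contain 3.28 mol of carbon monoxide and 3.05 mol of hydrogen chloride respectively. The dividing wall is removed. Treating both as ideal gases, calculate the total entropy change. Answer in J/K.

Mole fractions: x_A = 3.28/6.33 = 0.518, x_B = 0.482.
ΔS_mix = −R(n_A ln x_A + n_B ln x_B) = −8.314 × (3.28 ln 0.518 + 3.05 ln 0.482) = 36.4 J/K.

ΔS_mix = 36.4 J/K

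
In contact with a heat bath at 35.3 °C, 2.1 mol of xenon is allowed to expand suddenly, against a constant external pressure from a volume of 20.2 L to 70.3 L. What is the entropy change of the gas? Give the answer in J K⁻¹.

Entropy is a state function, so ΔS_gas depends only on the end states.
For an isothermal ideal gas ΔS_gas = nR ln(V₂/V₁) = 2.1 × 8.314 × ln(70.3/20.2) = 21.8 J/K.

ΔS_gas = 21.8 J/K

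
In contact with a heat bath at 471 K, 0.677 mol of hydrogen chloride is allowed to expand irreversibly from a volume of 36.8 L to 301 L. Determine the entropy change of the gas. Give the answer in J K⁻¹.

Entropy is a state function, so ΔS_gas depends only on the end states.
For an isothermal ideal gas ΔS_gas = nR ln(V₂/V₁) = 0.677 × 8.314 × ln(301/36.8) = 11.8 J/K.

ΔS_gas = 11.8 J/K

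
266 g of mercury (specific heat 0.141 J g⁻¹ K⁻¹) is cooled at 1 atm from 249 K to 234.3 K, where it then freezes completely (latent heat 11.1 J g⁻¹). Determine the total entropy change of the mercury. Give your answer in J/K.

ΔS = -14.9 J/K

Cooling step: ΔS₁ = m c ln(T_tr/T_i) = 266 × 0.141 × ln(234.3/249) = -2.282 J/K.
Phase change: ΔS₂ = −mL/T_tr = −266 × 11.1 / 234.3 = -12.6 J/K.
ΔS_total = (-2.282) + (-12.6) = -14.9 J/K.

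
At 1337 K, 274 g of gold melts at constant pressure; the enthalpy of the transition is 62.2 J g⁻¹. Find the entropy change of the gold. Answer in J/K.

ΔS = 12.7 J/K

Heat absorbed by the substance: Q = mL = 274 × 62.2 = 17042.8 J.
At constant T, ΔS = Q_rev/T = 17042.8 / 1337 = 12.7 J/K.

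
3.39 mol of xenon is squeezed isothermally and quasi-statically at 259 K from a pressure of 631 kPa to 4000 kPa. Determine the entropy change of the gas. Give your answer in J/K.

For an isothermal ideal gas ΔS_gas = nR ln(P₁/P₂) = 3.39 × 8.314 × ln(631/4000) = -52 J/K.

ΔS_gas = -52 J/K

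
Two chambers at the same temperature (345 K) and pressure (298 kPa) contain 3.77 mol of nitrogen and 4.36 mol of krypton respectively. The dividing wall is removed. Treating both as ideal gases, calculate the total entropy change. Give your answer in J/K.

ΔS_mix = 46.7 J/K

Mole fractions: x_A = 3.77/8.13 = 0.464, x_B = 0.536.
ΔS_mix = −R(n_A ln x_A + n_B ln x_B) = −8.314 × (3.77 ln 0.464 + 4.36 ln 0.536) = 46.7 J/K.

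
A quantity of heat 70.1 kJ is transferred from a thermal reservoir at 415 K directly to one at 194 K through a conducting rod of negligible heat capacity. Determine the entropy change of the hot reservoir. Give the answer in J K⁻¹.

The hot reservoir loses heat Q, so ΔS_hot = −Q/T_H = −70100/415 = -169 J/K.

ΔS_hot = -169 J/K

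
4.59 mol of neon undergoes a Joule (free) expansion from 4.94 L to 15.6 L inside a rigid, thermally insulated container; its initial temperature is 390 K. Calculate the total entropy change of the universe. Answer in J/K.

ΔS_universe = 43.9 J/K

No heat is exchanged and no work is done, so the ideal-gas temperature stays constant.
Entropy is a state function; using a reversible isothermal path, ΔS_gas = nR ln(V₂/V₁) = 4.59 × 8.314 × ln(15.6/4.94) = 43.9 J/K.
The insulated surroundings exchange no heat, so ΔS_surr = 0 and ΔS_universe = ΔS_gas.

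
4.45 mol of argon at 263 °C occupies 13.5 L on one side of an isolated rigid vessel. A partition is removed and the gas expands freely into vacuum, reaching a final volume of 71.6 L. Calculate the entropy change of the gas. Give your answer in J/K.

No heat is exchanged and no work is done, so the ideal-gas temperature stays constant.
Entropy is a state function; using a reversible isothermal path, ΔS_gas = nR ln(V₂/V₁) = 4.45 × 8.314 × ln(71.6/13.5) = 61.7 J/K.

ΔS_gas = 61.7 J/K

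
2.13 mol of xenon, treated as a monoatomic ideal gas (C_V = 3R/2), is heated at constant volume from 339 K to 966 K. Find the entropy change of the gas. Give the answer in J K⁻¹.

At constant volume, ΔS = nC_V ln(T₂/T₁) with C_V = 3R/2 = 12.47 J mol⁻¹ K⁻¹.
ΔS = 2.13 × 12.47 × ln(966/339) = 27.8 J/K.

ΔS = 27.8 J/K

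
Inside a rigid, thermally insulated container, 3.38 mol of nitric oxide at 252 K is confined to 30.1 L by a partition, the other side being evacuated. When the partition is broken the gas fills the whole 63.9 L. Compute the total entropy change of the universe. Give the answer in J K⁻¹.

ΔS_universe = 21.2 J/K

No heat is exchanged and no work is done, so the ideal-gas temperature stays constant.
Entropy is a state function; using a reversible isothermal path, ΔS_gas = nR ln(V₂/V₁) = 3.38 × 8.314 × ln(63.9/30.1) = 21.2 J/K.
The insulated surroundings exchange no heat, so ΔS_surr = 0 and ΔS_universe = ΔS_gas.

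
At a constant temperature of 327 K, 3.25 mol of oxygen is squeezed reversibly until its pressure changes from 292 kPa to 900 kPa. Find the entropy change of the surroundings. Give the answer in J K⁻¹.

For an isothermal ideal gas ΔS_gas = nR ln(P₁/P₂) = 3.25 × 8.314 × ln(292/900) = -30.4 J/K.
The process is reversible, so ΔS_surr = −ΔS_gas = 30.4 J/K and ΔS_universe = 0.

ΔS_surr = 30.4 J/K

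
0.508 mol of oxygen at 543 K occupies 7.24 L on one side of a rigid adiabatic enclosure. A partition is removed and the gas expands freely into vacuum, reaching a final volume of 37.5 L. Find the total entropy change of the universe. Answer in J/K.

No heat is exchanged and no work is done, so the ideal-gas temperature stays constant.
Entropy is a state function; using a reversible isothermal path, ΔS_gas = nR ln(V₂/V₁) = 0.508 × 8.314 × ln(37.5/7.24) = 6.95 J/K.
The insulated surroundings exchange no heat, so ΔS_surr = 0 and ΔS_universe = ΔS_gas.

ΔS_universe = 6.95 J/K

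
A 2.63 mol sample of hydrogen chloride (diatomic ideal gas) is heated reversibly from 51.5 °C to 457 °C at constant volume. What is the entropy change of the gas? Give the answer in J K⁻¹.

ΔS = 44.3 J/K

In kelvin: T₁ = 324.65 K, T₂ = 730.15 K. At constant volume, ΔS = nC_V ln(T₂/T₁) with C_V = 5R/2 = 20.79 J mol⁻¹ K⁻¹.
ΔS = 2.63 × 20.79 × ln(730.15/324.65) = 44.3 J/K.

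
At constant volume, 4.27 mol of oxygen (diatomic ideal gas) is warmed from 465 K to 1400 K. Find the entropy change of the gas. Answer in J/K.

At constant volume, ΔS = nC_V ln(T₂/T₁) with C_V = 5R/2 = 20.79 J mol⁻¹ K⁻¹.
ΔS = 4.27 × 20.79 × ln(1400/465) = 97.8 J/K.

ΔS = 97.8 J/K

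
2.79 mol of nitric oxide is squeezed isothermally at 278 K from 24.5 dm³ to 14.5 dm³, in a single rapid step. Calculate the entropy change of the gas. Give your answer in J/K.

Entropy is a state function, so ΔS_gas depends only on the end states.
For an isothermal ideal gas ΔS_gas = nR ln(V₂/V₁) = 2.79 × 8.314 × ln(14.5/24.5) = -12.2 J/K.

ΔS_gas = -12.2 J/K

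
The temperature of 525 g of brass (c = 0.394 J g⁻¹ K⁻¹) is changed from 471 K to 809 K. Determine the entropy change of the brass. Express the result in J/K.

ΔS = ∫dQ_rev/T = m c ln(T₂/T₁) = 525 × 0.394 × ln(809/471) = 112 J/K.

ΔS = 112 J/K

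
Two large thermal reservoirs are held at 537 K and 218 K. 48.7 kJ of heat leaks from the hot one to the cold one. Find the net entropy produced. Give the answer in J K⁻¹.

ΔS_hot = −Q/T_H = −48700/537 = -90.69 J/K and ΔS_cold = +Q/T_C = 48700/218 = 223.4 J/K.
ΔS_total = -90.69 + 223.4 = 133 J/K, positive as the second law requires.

ΔS_total = 133 J/K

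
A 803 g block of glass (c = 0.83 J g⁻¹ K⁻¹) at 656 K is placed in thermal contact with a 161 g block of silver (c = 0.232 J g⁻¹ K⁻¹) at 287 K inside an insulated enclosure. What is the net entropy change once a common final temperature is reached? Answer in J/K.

Energy balance: T_f = (m₁c₁T₁ + m₂c₂T₂)/(m₁c₁ + m₂c₂) = 636.42 K.
ΔS₁ = m₁c₁ ln(T_f/T₁) = 666.49 × ln(636.42/656) = -20.2 J/K.
ΔS₂ = m₂c₂ ln(T_f/T₂) = 37.352 × ln(636.42/287) = 29.75 J/K.
ΔS_total = -20.2 + 29.75 = 9.55 J/K.

ΔS_total = 9.55 J/K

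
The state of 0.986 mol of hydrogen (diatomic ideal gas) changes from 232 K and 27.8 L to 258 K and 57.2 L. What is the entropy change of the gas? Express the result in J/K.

Entropy is a state function: ΔS = nC_V ln(T₂/T₁) + nR ln(V₂/V₁), with C_V = 5R/2 = 20.79 J mol⁻¹ K⁻¹ for a diatomic ideal gas.
ΔS = 0.986 × [20.79 × ln(258/232) + 8.314 × ln(57.2/27.8)] = 8.09 J/K.

ΔS = 8.09 J/K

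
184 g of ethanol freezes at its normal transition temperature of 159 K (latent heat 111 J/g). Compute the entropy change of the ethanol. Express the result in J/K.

ΔS = -128 J/K

Heat released by the substance: Q = −mL = −184 × 111 = −20424 J.
At constant T, ΔS = Q_rev/T = −20424 / 159 = -128 J/K.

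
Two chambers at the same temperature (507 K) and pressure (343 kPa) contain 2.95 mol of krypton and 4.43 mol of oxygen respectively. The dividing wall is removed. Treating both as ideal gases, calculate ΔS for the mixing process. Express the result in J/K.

ΔS_mix = 41.3 J/K

Mole fractions: x_A = 2.95/7.38 = 0.4, x_B = 0.6.
ΔS_mix = −R(n_A ln x_A + n_B ln x_B) = −8.314 × (2.95 ln 0.4 + 4.43 ln 0.6) = 41.3 J/K.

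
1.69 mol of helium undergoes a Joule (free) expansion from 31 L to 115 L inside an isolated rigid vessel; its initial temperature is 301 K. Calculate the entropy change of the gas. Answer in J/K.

ΔS_gas = 18.4 J/K

No heat is exchanged and no work is done, so the ideal-gas temperature stays constant.
Entropy is a state function; using a reversible isothermal path, ΔS_gas = nR ln(V₂/V₁) = 1.69 × 8.314 × ln(115/31) = 18.4 J/K.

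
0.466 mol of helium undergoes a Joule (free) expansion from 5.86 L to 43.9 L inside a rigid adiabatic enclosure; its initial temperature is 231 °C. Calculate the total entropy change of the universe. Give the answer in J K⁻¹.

For an ideal gas in free expansion Q = 0 and W = 0, so T is unchanged.
Entropy is a state function; using a reversible isothermal path, ΔS_gas = nR ln(V₂/V₁) = 0.466 × 8.314 × ln(43.9/5.86) = 7.8 J/K.
The insulated surroundings exchange no heat, so ΔS_surr = 0 and ΔS_universe = ΔS_gas.

ΔS_universe = 7.8 J/K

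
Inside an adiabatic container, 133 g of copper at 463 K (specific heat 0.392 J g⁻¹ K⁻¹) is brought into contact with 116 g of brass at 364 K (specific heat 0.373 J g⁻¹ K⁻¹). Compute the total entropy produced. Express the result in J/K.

Energy balance: T_f = (m₁c₁T₁ + m₂c₂T₂)/(m₁c₁ + m₂c₂) = 418.1 K.
ΔS₁ = m₁c₁ ln(T_f/T₁) = 52.136 × ln(418.1/463) = -5.318 J/K.
ΔS₂ = m₂c₂ ln(T_f/T₂) = 43.268 × ln(418.1/364) = 5.996 J/K.
ΔS_total = -5.318 + 5.996 = 0.678 J/K.

ΔS_total = 0.678 J/K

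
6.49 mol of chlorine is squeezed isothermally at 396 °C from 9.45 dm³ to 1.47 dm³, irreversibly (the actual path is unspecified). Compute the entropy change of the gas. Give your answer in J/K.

Entropy is a state function, so ΔS_gas depends only on the end states.
For an isothermal ideal gas ΔS_gas = nR ln(V₂/V₁) = 6.49 × 8.314 × ln(1.47/9.45) = -100 J/K.

ΔS_gas = -100 J/K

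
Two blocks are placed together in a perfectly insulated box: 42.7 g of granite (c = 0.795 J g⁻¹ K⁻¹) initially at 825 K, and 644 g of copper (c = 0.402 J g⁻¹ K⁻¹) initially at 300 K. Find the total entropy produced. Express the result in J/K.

Energy balance: T_f = (m₁c₁T₁ + m₂c₂T₂)/(m₁c₁ + m₂c₂) = 360.86 K.
ΔS₁ = m₁c₁ ln(T_f/T₁) = 33.9465 × ln(360.86/825) = -28.07 J/K.
ΔS₂ = m₂c₂ ln(T_f/T₂) = 258.888 × ln(360.86/300) = 47.819 J/K.
ΔS_total = -28.07 + 47.819 = 19.7 J/K.

ΔS_total = 19.7 J/K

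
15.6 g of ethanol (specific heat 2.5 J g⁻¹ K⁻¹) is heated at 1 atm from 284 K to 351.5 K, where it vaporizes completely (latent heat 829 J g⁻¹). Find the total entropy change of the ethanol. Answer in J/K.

Warming step: ΔS₁ = m c ln(T_tr/T_i) = 15.6 × 2.5 × ln(351.5/284) = 8.316 J/K.
Phase change: ΔS₂ = +mL/T_tr = 15.6 × 829 / 351.5 = 36.79 J/K.
ΔS_total = (8.316) + (36.79) = 45.1 J/K.

ΔS = 45.1 J/K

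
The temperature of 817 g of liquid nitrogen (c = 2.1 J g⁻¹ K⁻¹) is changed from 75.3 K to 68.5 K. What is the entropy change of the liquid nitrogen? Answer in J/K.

ΔS = -162 J/K

ΔS = ∫dQ_rev/T = m c ln(T₂/T₁) = 817 × 2.1 × ln(68.5/75.3) = -162 J/K.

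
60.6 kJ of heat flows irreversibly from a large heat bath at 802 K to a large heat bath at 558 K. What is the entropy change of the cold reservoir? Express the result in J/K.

ΔS_cold = 109 J/K

The cold reservoir gains heat Q, so ΔS_cold = +Q/T_C = 60600/558 = 109 J/K.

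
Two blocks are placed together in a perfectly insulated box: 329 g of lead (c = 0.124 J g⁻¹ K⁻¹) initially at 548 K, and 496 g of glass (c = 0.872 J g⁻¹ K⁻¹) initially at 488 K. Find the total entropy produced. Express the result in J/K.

Energy balance: T_f = (m₁c₁T₁ + m₂c₂T₂)/(m₁c₁ + m₂c₂) = 493.17 K.
ΔS₁ = m₁c₁ ln(T_f/T₁) = 40.796 × ln(493.17/548) = -4.3006 J/K.
ΔS₂ = m₂c₂ ln(T_f/T₂) = 432.512 × ln(493.17/488) = 4.5594 J/K.
ΔS_total = -4.3006 + 4.5594 = 0.259 J/K.

ΔS_total = 0.259 J/K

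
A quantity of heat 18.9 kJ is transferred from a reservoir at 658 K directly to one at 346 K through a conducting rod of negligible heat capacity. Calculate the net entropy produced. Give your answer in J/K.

ΔS_total = 25.9 J/K

ΔS_hot = −Q/T_H = −18900/658 = -28.72 J/K and ΔS_cold = +Q/T_C = 18900/346 = 54.62 J/K.
ΔS_total = -28.72 + 54.62 = 25.9 J/K, positive as the second law requires.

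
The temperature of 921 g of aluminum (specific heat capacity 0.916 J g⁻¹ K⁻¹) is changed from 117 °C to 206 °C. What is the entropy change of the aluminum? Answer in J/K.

In kelvin: T₁ = 390.15 K, T₂ = 479.15 K. ΔS = ∫dQ_rev/T = m c ln(T₂/T₁) = 921 × 0.916 × ln(479.15/390.15) = 173 J/K.

ΔS = 173 J/K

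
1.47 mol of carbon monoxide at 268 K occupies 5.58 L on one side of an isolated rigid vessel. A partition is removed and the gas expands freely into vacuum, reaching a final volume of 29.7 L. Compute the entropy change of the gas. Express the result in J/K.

No heat is exchanged and no work is done, so the ideal-gas temperature stays constant.
Entropy is a state function; using a reversible isothermal path, ΔS_gas = nR ln(V₂/V₁) = 1.47 × 8.314 × ln(29.7/5.58) = 20.4 J/K.

ΔS_gas = 20.4 J/K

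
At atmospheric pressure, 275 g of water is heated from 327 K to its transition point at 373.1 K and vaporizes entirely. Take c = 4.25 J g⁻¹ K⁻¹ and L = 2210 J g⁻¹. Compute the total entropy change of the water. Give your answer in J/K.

Warming step: ΔS₁ = m c ln(T_tr/T_i) = 275 × 4.25 × ln(373.1/327) = 154.1 J/K.
Phase change: ΔS₂ = +mL/T_tr = 275 × 2210 / 373.1 = 1629 J/K.
ΔS_total = (154.1) + (1629) = 1780 J/K.

ΔS = 1780 J/K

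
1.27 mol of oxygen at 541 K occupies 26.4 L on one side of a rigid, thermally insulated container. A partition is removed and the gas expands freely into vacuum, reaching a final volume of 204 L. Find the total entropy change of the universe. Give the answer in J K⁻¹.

ΔS_universe = 21.6 J/K

No heat is exchanged and no work is done, so the ideal-gas temperature stays constant.
Entropy is a state function; using a reversible isothermal path, ΔS_gas = nR ln(V₂/V₁) = 1.27 × 8.314 × ln(204/26.4) = 21.6 J/K.
The insulated surroundings exchange no heat, so ΔS_surr = 0 and ΔS_universe = ΔS_gas.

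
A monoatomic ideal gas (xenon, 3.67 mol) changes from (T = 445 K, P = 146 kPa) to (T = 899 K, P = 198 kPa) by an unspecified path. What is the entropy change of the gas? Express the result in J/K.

ΔS = nC_p ln(T₂/T₁) − nR ln(P₂/P₁), with C_p = 5R/2 = 20.79 J mol⁻¹ K⁻¹ for a monoatomic ideal gas.
ΔS = 3.67 × [20.79 × ln(899/445) − 8.314 × ln(198/146)] = 44.3 J/K.

ΔS = 44.3 J/K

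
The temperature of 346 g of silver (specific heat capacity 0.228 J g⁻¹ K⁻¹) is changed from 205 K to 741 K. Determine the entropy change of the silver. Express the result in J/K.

ΔS = ∫dQ_rev/T = m c ln(T₂/T₁) = 346 × 0.228 × ln(741/205) = 101 J/K.

ΔS = 101 J/K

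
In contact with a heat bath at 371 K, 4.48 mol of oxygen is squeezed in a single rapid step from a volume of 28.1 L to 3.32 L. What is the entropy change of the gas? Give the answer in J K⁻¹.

ΔS_gas = -79.6 J/K

Entropy is a state function, so ΔS_gas depends only on the end states.
For an isothermal ideal gas ΔS_gas = nR ln(V₂/V₁) = 4.48 × 8.314 × ln(3.32/28.1) = -79.6 J/K.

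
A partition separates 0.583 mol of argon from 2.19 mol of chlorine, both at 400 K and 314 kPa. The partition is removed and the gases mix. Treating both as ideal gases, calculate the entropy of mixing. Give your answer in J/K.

Mole fractions: x_A = 0.583/2.77 = 0.21, x_B = 0.79.
ΔS_mix = −R(n_A ln x_A + n_B ln x_B) = −8.314 × (0.583 ln 0.21 + 2.19 ln 0.79) = 11.9 J/K.

ΔS_mix = 11.9 J/K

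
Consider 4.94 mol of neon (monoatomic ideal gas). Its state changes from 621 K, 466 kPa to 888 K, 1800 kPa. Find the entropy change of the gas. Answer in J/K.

ΔS = -18.8 J/K

ΔS = nC_p ln(T₂/T₁) − nR ln(P₂/P₁), with C_p = 5R/2 = 20.79 J mol⁻¹ K⁻¹ for a monoatomic ideal gas.
ΔS = 4.94 × [20.79 × ln(888/621) − 8.314 × ln(1800/466)] = -18.8 J/K.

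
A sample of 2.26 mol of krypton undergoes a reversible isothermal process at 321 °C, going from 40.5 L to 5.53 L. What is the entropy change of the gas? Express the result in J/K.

ΔS_gas = -37.4 J/K

For an isothermal ideal gas ΔS_gas = nR ln(V₂/V₁) = 2.26 × 8.314 × ln(5.53/40.5) = -37.4 J/K.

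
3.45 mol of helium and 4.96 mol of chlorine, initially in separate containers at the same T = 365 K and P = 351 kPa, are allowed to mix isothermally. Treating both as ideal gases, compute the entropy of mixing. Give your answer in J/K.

Mole fractions: x_A = 3.45/8.41 = 0.41, x_B = 0.59.
ΔS_mix = −R(n_A ln x_A + n_B ln x_B) = −8.314 × (3.45 ln 0.41 + 4.96 ln 0.59) = 47.3 J/K.

ΔS_mix = 47.3 J/K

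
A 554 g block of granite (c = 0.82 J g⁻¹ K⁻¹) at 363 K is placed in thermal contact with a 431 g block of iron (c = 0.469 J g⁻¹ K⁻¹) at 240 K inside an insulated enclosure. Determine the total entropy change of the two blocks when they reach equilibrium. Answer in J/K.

Energy balance: T_f = (m₁c₁T₁ + m₂c₂T₂)/(m₁c₁ + m₂c₂) = 325.12 K.
ΔS₁ = m₁c₁ ln(T_f/T₁) = 454.28 × ln(325.12/363) = -50.06 J/K.
ΔS₂ = m₂c₂ ln(T_f/T₂) = 202.139 × ln(325.12/240) = 61.36 J/K.
ΔS_total = -50.06 + 61.36 = 11.3 J/K.

ΔS_total = 11.3 J/K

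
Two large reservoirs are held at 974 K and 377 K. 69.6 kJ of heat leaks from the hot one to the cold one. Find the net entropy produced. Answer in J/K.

ΔS_total = 113 J/K

ΔS_hot = −Q/T_H = −69600/974 = -71.46 J/K and ΔS_cold = +Q/T_C = 69600/377 = 184.6 J/K.
ΔS_total = -71.46 + 184.6 = 113 J/K, positive as the second law requires.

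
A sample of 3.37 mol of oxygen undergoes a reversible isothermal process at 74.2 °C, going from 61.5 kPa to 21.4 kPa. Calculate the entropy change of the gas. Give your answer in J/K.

ΔS_gas = 29.6 J/K

For an isothermal ideal gas ΔS_gas = nR ln(P₁/P₂) = 3.37 × 8.314 × ln(61.5/21.4) = 29.6 J/K.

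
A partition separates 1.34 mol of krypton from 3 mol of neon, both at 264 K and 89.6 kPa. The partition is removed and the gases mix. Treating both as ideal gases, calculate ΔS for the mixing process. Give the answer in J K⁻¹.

Mole fractions: x_A = 1.34/4.34 = 0.309, x_B = 0.691.
ΔS_mix = −R(n_A ln x_A + n_B ln x_B) = −8.314 × (1.34 ln 0.309 + 3 ln 0.691) = 22.3 J/K.

ΔS_mix = 22.3 J/K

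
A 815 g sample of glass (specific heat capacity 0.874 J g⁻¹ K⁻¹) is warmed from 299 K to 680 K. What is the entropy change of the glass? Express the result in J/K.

ΔS = 585 J/K

ΔS = ∫dQ_rev/T = m c ln(T₂/T₁) = 815 × 0.874 × ln(680/299) = 585 J/K.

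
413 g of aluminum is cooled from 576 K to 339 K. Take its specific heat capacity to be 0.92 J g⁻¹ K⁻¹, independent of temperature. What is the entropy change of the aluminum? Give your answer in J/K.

ΔS = ∫dQ_rev/T = m c ln(T₂/T₁) = 413 × 0.92 × ln(339/576) = -201 J/K.

ΔS = -201 J/K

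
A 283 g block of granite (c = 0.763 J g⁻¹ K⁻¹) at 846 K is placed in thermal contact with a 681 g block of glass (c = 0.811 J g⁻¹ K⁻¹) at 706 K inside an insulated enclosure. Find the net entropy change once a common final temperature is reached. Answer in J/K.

ΔS_total = 2.61 J/K

Energy balance: T_f = (m₁c₁T₁ + m₂c₂T₂)/(m₁c₁ + m₂c₂) = 745.35 K.
ΔS₁ = m₁c₁ ln(T_f/T₁) = 215.929 × ln(745.35/846) = -27.35 J/K.
ΔS₂ = m₂c₂ ln(T_f/T₂) = 552.291 × ln(745.35/706) = 29.96 J/K.
ΔS_total = -27.35 + 29.96 = 2.61 J/K.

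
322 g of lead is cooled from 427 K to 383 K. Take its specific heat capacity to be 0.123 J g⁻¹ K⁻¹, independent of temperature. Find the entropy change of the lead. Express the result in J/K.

ΔS = -4.31 J/K

ΔS = ∫dQ_rev/T = m c ln(T₂/T₁) = 322 × 0.123 × ln(383/427) = -4.31 J/K.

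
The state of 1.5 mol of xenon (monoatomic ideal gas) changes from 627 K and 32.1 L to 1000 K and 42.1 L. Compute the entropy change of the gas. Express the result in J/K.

ΔS = 12.1 J/K

Entropy is a state function: ΔS = nC_V ln(T₂/T₁) + nR ln(V₂/V₁), with C_V = 3R/2 = 12.47 J mol⁻¹ K⁻¹ for a monoatomic ideal gas.
ΔS = 1.5 × [12.47 × ln(1000/627) + 8.314 × ln(42.1/32.1)] = 12.1 J/K.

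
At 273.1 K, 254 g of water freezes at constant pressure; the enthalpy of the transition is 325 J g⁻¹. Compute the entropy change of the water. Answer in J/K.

Heat released by the substance: Q = −mL = −254 × 325 = −82550 J.
At constant T, ΔS = Q_rev/T = −82550 / 273.1 = -302 J/K.

ΔS = -302 J/K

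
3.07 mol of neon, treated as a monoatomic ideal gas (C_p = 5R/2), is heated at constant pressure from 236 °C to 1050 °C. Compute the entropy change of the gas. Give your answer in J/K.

ΔS = 60.9 J/K

In kelvin: T₁ = 509.15 K, T₂ = 1323.15 K. At constant pressure, ΔS = nC_p ln(T₂/T₁) with C_p = 5R/2 = 20.79 J mol⁻¹ K⁻¹.
ΔS = 3.07 × 20.79 × ln(1323.15/509.15) = 60.9 J/K.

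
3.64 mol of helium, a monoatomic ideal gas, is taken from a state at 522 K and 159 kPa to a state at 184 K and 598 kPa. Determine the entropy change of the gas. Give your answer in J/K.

ΔS = nC_p ln(T₂/T₁) − nR ln(P₂/P₁), with C_p = 5R/2 = 20.79 J mol⁻¹ K⁻¹ for a monoatomic ideal gas.
ΔS = 3.64 × [20.79 × ln(184/522) − 8.314 × ln(598/159)] = -119 J/K.

ΔS = -119 J/K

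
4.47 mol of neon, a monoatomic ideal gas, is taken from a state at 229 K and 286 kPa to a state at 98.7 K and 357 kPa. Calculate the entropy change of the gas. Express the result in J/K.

ΔS = -86.4 J/K

ΔS = nC_p ln(T₂/T₁) − nR ln(P₂/P₁), with C_p = 5R/2 = 20.79 J mol⁻¹ K⁻¹ for a monoatomic ideal gas.
ΔS = 4.47 × [20.79 × ln(98.7/229) − 8.314 × ln(357/286)] = -86.4 J/K.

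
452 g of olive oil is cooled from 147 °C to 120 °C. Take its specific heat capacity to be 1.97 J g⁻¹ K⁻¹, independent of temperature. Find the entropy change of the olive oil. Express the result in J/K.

In kelvin: T₁ = 420.15 K, T₂ = 393.15 K. ΔS = ∫dQ_rev/T = m c ln(T₂/T₁) = 452 × 1.97 × ln(393.15/420.15) = -59.1 J/K.

ΔS = -59.1 J/K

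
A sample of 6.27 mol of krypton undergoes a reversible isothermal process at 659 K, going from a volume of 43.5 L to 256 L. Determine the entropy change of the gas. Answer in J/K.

For an isothermal ideal gas ΔS_gas = nR ln(V₂/V₁) = 6.27 × 8.314 × ln(256/43.5) = 92.4 J/K.

ΔS_gas = 92.4 J/K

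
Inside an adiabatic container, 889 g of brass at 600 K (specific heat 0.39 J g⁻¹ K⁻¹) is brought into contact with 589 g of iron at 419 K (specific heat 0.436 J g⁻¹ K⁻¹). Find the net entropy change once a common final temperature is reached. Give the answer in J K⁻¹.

ΔS_total = 9.3 J/K

Energy balance: T_f = (m₁c₁T₁ + m₂c₂T₂)/(m₁c₁ + m₂c₂) = 522.98 K.
ΔS₁ = m₁c₁ ln(T_f/T₁) = 346.71 × ln(522.98/600) = -47.63 J/K.
ΔS₂ = m₂c₂ ln(T_f/T₂) = 256.804 × ln(522.98/419) = 56.93 J/K.
ΔS_total = -47.63 + 56.93 = 9.3 J/K.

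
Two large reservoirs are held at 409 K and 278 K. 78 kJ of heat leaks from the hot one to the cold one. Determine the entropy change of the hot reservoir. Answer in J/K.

The hot reservoir loses heat Q, so ΔS_hot = −Q/T_H = −78000/409 = -191 J/K.

ΔS_hot = -191 J/K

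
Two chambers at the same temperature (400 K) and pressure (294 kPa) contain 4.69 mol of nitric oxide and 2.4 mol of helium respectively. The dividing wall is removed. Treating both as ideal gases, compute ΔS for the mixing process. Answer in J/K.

ΔS_mix = 37.7 J/K

Mole fractions: x_A = 4.69/7.09 = 0.661, x_B = 0.339.
ΔS_mix = −R(n_A ln x_A + n_B ln x_B) = −8.314 × (4.69 ln 0.661 + 2.4 ln 0.339) = 37.7 J/K.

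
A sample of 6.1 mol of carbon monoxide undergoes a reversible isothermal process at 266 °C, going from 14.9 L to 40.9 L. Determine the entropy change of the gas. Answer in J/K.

For an isothermal ideal gas ΔS_gas = nR ln(V₂/V₁) = 6.1 × 8.314 × ln(40.9/14.9) = 51.2 J/K.

ΔS_gas = 51.2 J/K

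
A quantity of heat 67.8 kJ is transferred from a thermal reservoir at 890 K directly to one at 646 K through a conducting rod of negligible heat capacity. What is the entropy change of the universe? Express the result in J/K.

ΔS_total = 28.8 J/K

ΔS_hot = −Q/T_H = −67800/890 = -76.18 J/K and ΔS_cold = +Q/T_C = 67800/646 = 105 J/K.
ΔS_total = -76.18 + 105 = 28.8 J/K, positive as the second law requires.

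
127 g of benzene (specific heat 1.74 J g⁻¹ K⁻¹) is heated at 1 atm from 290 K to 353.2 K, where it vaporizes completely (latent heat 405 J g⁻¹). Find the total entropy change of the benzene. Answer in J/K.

ΔS = 189 J/K

Warming step: ΔS₁ = m c ln(T_tr/T_i) = 127 × 1.74 × ln(353.2/290) = 43.57 J/K.
Phase change: ΔS₂ = +mL/T_tr = 127 × 405 / 353.2 = 145.6 J/K.
ΔS_total = (43.57) + (145.6) = 189 J/K.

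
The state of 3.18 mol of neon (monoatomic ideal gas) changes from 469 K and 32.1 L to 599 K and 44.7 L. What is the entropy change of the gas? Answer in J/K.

Entropy is a state function: ΔS = nC_V ln(T₂/T₁) + nR ln(V₂/V₁), with C_V = 3R/2 = 12.47 J mol⁻¹ K⁻¹ for a monoatomic ideal gas.
ΔS = 3.18 × [12.47 × ln(599/469) + 8.314 × ln(44.7/32.1)] = 18.5 J/K.

ΔS = 18.5 J/K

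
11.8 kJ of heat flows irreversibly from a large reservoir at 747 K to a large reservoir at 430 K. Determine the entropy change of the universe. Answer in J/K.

ΔS_hot = −Q/T_H = −11800/747 = -15.8 J/K and ΔS_cold = +Q/T_C = 11800/430 = 27.44 J/K.
ΔS_total = -15.8 + 27.44 = 11.6 J/K, positive as the second law requires.

ΔS_total = 11.6 J/K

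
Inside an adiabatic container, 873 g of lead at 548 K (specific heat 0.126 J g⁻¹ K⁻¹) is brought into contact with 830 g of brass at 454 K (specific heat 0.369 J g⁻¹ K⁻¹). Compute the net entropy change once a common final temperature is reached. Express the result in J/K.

Energy balance: T_f = (m₁c₁T₁ + m₂c₂T₂)/(m₁c₁ + m₂c₂) = 478.84 K.
ΔS₁ = m₁c₁ ln(T_f/T₁) = 109.998 × ln(478.84/548) = -14.84 J/K.
ΔS₂ = m₂c₂ ln(T_f/T₂) = 306.27 × ln(478.84/454) = 16.31 J/K.
ΔS_total = -14.84 + 16.31 = 1.47 J/K.

ΔS_total = 1.47 J/K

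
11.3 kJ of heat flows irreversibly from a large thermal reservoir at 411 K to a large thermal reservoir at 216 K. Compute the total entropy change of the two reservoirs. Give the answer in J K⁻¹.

ΔS_hot = −Q/T_H = −11300/411 = -27.49 J/K and ΔS_cold = +Q/T_C = 11300/216 = 52.31 J/K.
ΔS_total = -27.49 + 52.31 = 24.8 J/K, positive as the second law requires.

ΔS_total = 24.8 J/K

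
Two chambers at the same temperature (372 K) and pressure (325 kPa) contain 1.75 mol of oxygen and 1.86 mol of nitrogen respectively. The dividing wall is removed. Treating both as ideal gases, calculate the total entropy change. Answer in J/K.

Mole fractions: x_A = 1.75/3.61 = 0.485, x_B = 0.515.
ΔS_mix = −R(n_A ln x_A + n_B ln x_B) = −8.314 × (1.75 ln 0.485 + 1.86 ln 0.515) = 20.8 J/K.

ΔS_mix = 20.8 J/K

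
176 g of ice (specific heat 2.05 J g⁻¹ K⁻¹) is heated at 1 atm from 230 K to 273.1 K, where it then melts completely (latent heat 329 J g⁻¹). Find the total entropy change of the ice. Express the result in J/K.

ΔS = 274 J/K

Warming step: ΔS₁ = m c ln(T_tr/T_i) = 176 × 2.05 × ln(273.1/230) = 61.97 J/K.
Phase change: ΔS₂ = +mL/T_tr = 176 × 329 / 273.1 = 212 J/K.
ΔS_total = (61.97) + (212) = 274 J/K.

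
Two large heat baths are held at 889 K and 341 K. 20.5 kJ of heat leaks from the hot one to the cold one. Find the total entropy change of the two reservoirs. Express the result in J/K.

ΔS_hot = −Q/T_H = −20500/889 = -23.06 J/K and ΔS_cold = +Q/T_C = 20500/341 = 60.12 J/K.
ΔS_total = -23.06 + 60.12 = 37.1 J/K, positive as the second law requires.

ΔS_total = 37.1 J/K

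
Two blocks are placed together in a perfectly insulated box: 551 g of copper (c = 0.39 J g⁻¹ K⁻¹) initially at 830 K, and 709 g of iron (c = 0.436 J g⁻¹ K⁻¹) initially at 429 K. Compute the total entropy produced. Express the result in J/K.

Energy balance: T_f = (m₁c₁T₁ + m₂c₂T₂)/(m₁c₁ + m₂c₂) = 593.44 K.
ΔS₁ = m₁c₁ ln(T_f/T₁) = 214.89 × ln(593.44/830) = -72.09 J/K.
ΔS₂ = m₂c₂ ln(T_f/T₂) = 309.124 × ln(593.44/429) = 100.3 J/K.
ΔS_total = -72.09 + 100.3 = 28.2 J/K.

ΔS_total = 28.2 J/K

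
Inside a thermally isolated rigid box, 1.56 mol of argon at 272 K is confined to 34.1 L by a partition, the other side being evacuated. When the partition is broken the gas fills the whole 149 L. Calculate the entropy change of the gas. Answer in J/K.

ΔS_gas = 19.1 J/K

For an ideal gas in free expansion Q = 0 and W = 0, so T is unchanged.
Entropy is a state function; using a reversible isothermal path, ΔS_gas = nR ln(V₂/V₁) = 1.56 × 8.314 × ln(149/34.1) = 19.1 J/K.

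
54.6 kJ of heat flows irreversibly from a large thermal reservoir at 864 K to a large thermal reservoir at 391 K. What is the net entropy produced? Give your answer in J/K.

ΔS_total = 76.4 J/K

ΔS_hot = −Q/T_H = −54600/864 = -63.19 J/K and ΔS_cold = +Q/T_C = 54600/391 = 139.6 J/K.
ΔS_total = -63.19 + 139.6 = 76.4 J/K, positive as the second law requires.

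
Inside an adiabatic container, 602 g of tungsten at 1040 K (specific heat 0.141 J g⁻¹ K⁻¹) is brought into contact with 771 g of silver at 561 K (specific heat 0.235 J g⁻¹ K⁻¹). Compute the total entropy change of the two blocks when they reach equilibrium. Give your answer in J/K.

Energy balance: T_f = (m₁c₁T₁ + m₂c₂T₂)/(m₁c₁ + m₂c₂) = 713.81 K.
ΔS₁ = m₁c₁ ln(T_f/T₁) = 84.882 × ln(713.81/1040) = -31.95 J/K.
ΔS₂ = m₂c₂ ln(T_f/T₂) = 181.185 × ln(713.81/561) = 43.65 J/K.
ΔS_total = -31.95 + 43.65 = 11.7 J/K.

ΔS_total = 11.7 J/K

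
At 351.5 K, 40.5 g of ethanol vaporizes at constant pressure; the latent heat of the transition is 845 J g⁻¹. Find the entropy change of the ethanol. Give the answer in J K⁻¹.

Heat absorbed by the substance: Q = mL = 40.5 × 845 = 34222.5 J.
At constant T, ΔS = Q_rev/T = 34222.5 / 351.5 = 97.4 J/K.

ΔS = 97.4 J/K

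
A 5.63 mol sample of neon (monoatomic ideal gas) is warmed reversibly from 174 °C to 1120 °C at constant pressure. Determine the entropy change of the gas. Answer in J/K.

ΔS = 133 J/K

In kelvin: T₁ = 447.15 K, T₂ = 1393.15 K. At constant pressure, ΔS = nC_p ln(T₂/T₁) with C_p = 5R/2 = 20.79 J mol⁻¹ K⁻¹.
ΔS = 5.63 × 20.79 × ln(1393.15/447.15) = 133 J/K.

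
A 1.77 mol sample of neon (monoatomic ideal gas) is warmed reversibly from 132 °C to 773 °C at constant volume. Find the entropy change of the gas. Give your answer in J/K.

ΔS = 20.9 J/K

In kelvin: T₁ = 405.15 K, T₂ = 1046.15 K. At constant volume, ΔS = nC_V ln(T₂/T₁) with C_V = 3R/2 = 12.47 J mol⁻¹ K⁻¹.
ΔS = 1.77 × 12.47 × ln(1046.15/405.15) = 20.9 J/K.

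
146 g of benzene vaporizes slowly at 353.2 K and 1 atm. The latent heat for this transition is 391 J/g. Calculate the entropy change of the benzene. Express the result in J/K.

ΔS = 162 J/K

Heat absorbed by the substance: Q = mL = 146 × 391 = 57086 J.
At constant T, ΔS = Q_rev/T = 57086 / 353.2 = 162 J/K.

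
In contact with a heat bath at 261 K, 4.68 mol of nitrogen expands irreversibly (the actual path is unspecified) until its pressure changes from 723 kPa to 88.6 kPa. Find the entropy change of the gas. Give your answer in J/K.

ΔS_gas = 81.7 J/K

Entropy is a state function, so ΔS_gas depends only on the end states.
For an isothermal ideal gas ΔS_gas = nR ln(P₁/P₂) = 4.68 × 8.314 × ln(723/88.6) = 81.7 J/K.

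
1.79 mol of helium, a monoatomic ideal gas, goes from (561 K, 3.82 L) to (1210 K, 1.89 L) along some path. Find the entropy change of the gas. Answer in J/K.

Entropy is a state function: ΔS = nC_V ln(T₂/T₁) + nR ln(V₂/V₁), with C_V = 3R/2 = 12.47 J mol⁻¹ K⁻¹ for a monoatomic ideal gas.
ΔS = 1.79 × [12.47 × ln(1210/561) + 8.314 × ln(1.89/3.82)] = 6.69 J/K.

ΔS = 6.69 J/K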